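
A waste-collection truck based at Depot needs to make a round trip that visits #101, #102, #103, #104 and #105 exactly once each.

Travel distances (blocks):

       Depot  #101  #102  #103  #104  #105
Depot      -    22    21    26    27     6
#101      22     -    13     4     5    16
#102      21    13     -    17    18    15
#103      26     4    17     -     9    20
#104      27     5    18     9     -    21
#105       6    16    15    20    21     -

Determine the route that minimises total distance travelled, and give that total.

74 blocks — the shortest possible round trip.

There are 60 distinct closed tours to check (reversals are equivalent).
Depot-#101-#102-#103-#104-#105-Depot: 22+13+17+9+21+6 = 88
Depot-#101-#102-#103-#105-#104-Depot: 22+13+17+20+21+27 = 120
Depot-#101-#102-#104-#103-#105-Depot: 22+13+18+9+20+6 = 88
Depot-#101-#102-#104-#105-#103-Depot: 22+13+18+21+20+26 = 120
Depot-#101-#102-#105-#103-#104-Depot: 22+13+15+20+9+27 = 106
Depot-#101-#102-#105-#104-#103-Depot: 22+13+15+21+9+26 = 106
Depot-#101-#103-#102-#104-#105-Depot: 22+4+17+18+21+6 = 88
Depot-#101-#103-#102-#105-#104-Depot: 22+4+17+15+21+27 = 106
Depot-#101-#103-#104-#102-#105-Depot: 22+4+9+18+15+6 = 74
Depot-#101-#103-#104-#105-#102-Depot: 22+4+9+21+15+21 = 92
Depot-#101-#103-#105-#102-#104-Depot: 22+4+20+15+18+27 = 106
Depot-#101-#103-#105-#104-#102-Depot: 22+4+20+21+18+21 = 106
Depot-#101-#104-#102-#103-#105-Depot: 22+5+18+17+20+6 = 88
Depot-#101-#104-#102-#105-#103-Depot: 22+5+18+15+20+26 = 106
… (46 more)
The minimum is 74.
One optimal route: Depot → #101 → #103 → #104 → #102 → #105 → Depot (or its reverse).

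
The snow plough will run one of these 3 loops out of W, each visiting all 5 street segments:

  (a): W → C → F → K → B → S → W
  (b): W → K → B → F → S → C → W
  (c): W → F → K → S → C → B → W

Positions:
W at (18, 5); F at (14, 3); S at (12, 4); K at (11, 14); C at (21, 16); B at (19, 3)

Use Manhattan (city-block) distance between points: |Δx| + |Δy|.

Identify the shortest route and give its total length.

(a): 14 + 20 + 14 + 19 + 8 + 7 = 82
(b): 16 + 19 + 5 + 3 + 21 + 14 = 78
(c): 6 + 14 + 11 + 21 + 15 + 3 = 70

Shortest is (c), total 70.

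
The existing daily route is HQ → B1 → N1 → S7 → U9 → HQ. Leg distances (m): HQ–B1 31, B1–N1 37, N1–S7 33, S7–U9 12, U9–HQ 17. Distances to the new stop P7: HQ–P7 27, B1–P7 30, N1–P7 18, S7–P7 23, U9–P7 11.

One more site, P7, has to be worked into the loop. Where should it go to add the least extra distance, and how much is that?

Insertion cost between consecutive stops i–j is d(i,P7) + d(P7,j) − d(i,j):
  between HQ and B1: 27 + 30 − 31 = 26
  between B1 and N1: 30 + 18 − 37 = 11
  between N1 and S7: 18 + 23 − 33 = 8
  between S7 and U9: 23 + 11 − 12 = 22
  between U9 and HQ: 11 + 27 − 17 = 21
Cheapest insertion is between N1 and S7, adding 8.
New total = 130 + 8 = 138.

Adding 8 m by placing P7 on the N1–S7 leg.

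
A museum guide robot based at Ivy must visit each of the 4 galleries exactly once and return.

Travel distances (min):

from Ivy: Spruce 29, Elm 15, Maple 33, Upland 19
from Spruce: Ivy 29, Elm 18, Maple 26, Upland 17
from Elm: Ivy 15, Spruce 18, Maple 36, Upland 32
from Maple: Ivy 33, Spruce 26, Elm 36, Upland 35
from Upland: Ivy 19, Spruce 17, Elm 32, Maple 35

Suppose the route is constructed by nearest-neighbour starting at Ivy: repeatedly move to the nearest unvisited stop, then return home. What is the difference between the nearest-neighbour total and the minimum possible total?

Excess over optimum: 5 min.

From Ivy: Elm=15, Upland=19, Spruce=29, Maple=33 → choose Elm (15).
From Elm: Spruce=18, Upland=32, Maple=36 → choose Spruce (18).
From Spruce: Upland=17, Maple=26 → choose Upland (17).
From Upland: Maple=35 → choose Maple (35).
NN route Ivy → Elm → Spruce → Upland → Maple → Ivy costs 118.
Optimal: Ivy → Elm → Spruce → Maple → Upland → Ivy costs 113 (by enumerating all 12 distinct tours).
Excess = 118 − 113 = 5.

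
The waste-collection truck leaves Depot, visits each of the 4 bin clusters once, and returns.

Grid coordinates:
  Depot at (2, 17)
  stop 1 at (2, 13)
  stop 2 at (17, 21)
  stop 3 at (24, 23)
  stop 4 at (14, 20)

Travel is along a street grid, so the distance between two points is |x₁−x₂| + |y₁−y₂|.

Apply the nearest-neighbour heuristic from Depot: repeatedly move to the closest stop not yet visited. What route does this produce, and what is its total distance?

64 along Depot → stop 1 → stop 4 → stop 2 → stop 3 → Depot.

Depot → [stop 1:4 / stop 4:15 / stop 2:19 / stop 3:28] → stop 1 (4)
stop 1 → [stop 4:19 / stop 2:23 / stop 3:32] → stop 4 (19)
stop 4 → [stop 2:4 / stop 3:13] → stop 2 (4)
stop 2 → [stop 3:9] → stop 3 (9)
Return stop 3→Depot: 28.
Total = 4 + 19 + 4 + 9 + 28 = 64.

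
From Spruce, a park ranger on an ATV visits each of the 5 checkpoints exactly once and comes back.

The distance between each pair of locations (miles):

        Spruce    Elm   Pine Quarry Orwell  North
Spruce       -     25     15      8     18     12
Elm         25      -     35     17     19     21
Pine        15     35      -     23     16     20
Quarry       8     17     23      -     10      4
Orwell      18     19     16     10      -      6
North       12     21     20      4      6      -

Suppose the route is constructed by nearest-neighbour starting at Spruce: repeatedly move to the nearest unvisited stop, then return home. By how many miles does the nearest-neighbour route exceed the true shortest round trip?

11 miles longer than the optimal tour.

From Spruce: Quarry=8, North=12, Pine=15, Orwell=18, Elm=25 → choose Quarry (8).
From Quarry: North=4, Orwell=10, Elm=17, Pine=23 → choose North (4).
From North: Orwell=6, Pine=20, Elm=21 → choose Orwell (6).
From Orwell: Pine=16, Elm=19 → choose Pine (16).
From Pine: Elm=35 → choose Elm (35).
NN route Spruce → Quarry → North → Orwell → Pine → Elm → Spruce costs 94.
Optimal: Spruce → Elm → Quarry → North → Orwell → Pine → Spruce costs 83 (by enumerating all 60 distinct tours).
Excess = 94 − 83 = 11.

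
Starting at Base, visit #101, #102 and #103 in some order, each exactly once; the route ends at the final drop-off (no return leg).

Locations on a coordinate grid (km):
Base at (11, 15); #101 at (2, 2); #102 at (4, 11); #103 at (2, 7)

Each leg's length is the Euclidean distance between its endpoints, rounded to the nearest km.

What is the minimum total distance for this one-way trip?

There are 3! = 6 possible orderings.
Base - #101 - #102 - #103: 16+9+4 = 29
Base - #101 - #103 - #102: 16+5+4 = 25
Base - #102 - #101 - #103: 8+9+5 = 22
Base - #102 - #103 - #101: 8+4+5 = 17
Base - #103 - #101 - #102: 12+5+9 = 26
Base - #103 - #102 - #101: 12+4+9 = 25
The minimum is 17.
One shortest path: Base → #102 → #103 → #101.

Minimum one-way distance = 17 km.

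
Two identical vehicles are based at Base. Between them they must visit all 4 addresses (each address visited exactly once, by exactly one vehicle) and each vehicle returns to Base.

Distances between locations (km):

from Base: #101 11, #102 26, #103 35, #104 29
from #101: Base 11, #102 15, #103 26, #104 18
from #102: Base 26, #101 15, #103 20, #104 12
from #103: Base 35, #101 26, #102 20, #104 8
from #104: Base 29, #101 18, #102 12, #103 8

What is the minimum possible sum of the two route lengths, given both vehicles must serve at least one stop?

There are 2^3 − 1 = 7 ways to divide the 4 stops into two non-empty groups. For each, the best each vehicle can do is its own shortest tour through its group:
  {#101} + {#102, #103, #104}: 22 + 81 = 103
  {#102} + {#101, #103, #104}: 52 + 72 = 124
  {#101, #102} + {#103, #104}: 52 + 72 = 124
  {#103} + {#101, #102, #104}: 70 + 67 = 137
  {#101, #103} + {#102, #104}: 72 + 67 = 139
  {#102, #103} + {#101, #104}: 81 + 58 = 139
  … (7 splits in total)
Best: vehicle 1 Base → #101 → Base = 22; vehicle 2 Base → #102 → #104 → #103 → Base = 81; combined 103.

Minimum combined distance: 103 km.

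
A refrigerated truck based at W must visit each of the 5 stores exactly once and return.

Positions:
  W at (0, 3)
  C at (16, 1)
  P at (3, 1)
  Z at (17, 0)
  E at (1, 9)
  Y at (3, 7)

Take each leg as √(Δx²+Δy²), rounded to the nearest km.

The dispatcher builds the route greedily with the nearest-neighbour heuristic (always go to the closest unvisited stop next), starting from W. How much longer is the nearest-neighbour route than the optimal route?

From W: P=4, Y=5, E=6, C=16, Z=17 → choose P (4).
From P: Y=6, E=8, C=13, Z=14 → choose Y (6).
From Y: E=3, C=14, Z=16 → choose E (3).
From E: C=17, Z=18 → choose C (17).
From C: Z=1 → choose Z (1).
NN route W → P → Y → E → C → Z → W costs 48.
Optimal: W → P → Z → C → Y → E → W costs 42 (by enumerating all 60 distinct tours).
Excess = 48 − 42 = 6.

The nearest-neighbour route is 6 km longer than optimal.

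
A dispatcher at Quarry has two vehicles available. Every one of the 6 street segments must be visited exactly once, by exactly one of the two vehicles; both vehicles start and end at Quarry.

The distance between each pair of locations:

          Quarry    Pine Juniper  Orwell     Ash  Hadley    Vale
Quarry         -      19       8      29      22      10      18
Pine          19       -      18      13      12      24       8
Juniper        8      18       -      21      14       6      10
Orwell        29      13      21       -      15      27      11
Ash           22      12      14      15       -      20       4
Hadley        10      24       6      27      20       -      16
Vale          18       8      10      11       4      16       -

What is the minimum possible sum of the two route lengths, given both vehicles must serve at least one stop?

Minimum combined distance: 89.

Try each way of splitting the stops between the two vehicles (each non-empty) and, for each split, find the best tour for each vehicle:
  {Pine} + {Juniper, Orwell, Ash, Hadley, Vale}: 38 + 74 = 112
  {Juniper} + {Pine, Orwell, Ash, Hadley, Vale}: 16 + 77 = 93
  {Pine, Juniper} + {Orwell, Ash, Hadley, Vale}: 45 + 74 = 119
  {Orwell} + {Pine, Juniper, Ash, Hadley, Vale}: 58 + 61 = 119
  {Pine, Orwell} + {Juniper, Ash, Hadley, Vale}: 61 + 52 = 113
  {Juniper, Orwell} + {Pine, Ash, Hadley, Vale}: 58 + 61 = 119
  … (31 splits in total)
  {Hadley} + {Pine, Juniper, Orwell, Ash, Vale}: 20 + 69 = 89  ← best
Best: vehicle 1 Quarry → Hadley → Quarry = 20; vehicle 2 Quarry → Pine → Orwell → Ash → Vale → Juniper → Quarry = 69; combined 89.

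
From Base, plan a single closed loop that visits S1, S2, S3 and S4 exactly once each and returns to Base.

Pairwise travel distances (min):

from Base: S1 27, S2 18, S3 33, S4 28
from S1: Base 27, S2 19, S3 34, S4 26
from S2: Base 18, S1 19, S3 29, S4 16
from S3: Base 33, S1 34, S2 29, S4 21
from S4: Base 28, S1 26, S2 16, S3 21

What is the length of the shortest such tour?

With 4 stops there are 4!/2 = 12 distinct round trips (a route and its reverse cost the same).
Base-S1-S2-S3-S4-Base: 27+19+29+21+28 = 124
Base-S1-S2-S4-S3-Base: 27+19+16+21+33 = 116
Base-S1-S3-S2-S4-Base: 27+34+29+16+28 = 134
Base-S1-S3-S4-S2-Base: 27+34+21+16+18 = 116
Base-S1-S4-S2-S3-Base: 27+26+16+29+33 = 131
Base-S1-S4-S3-S2-Base: 27+26+21+29+18 = 121
Base-S2-S1-S3-S4-Base: 18+19+34+21+28 = 120
Base-S2-S1-S4-S3-Base: 18+19+26+21+33 = 117
Base-S2-S3-S1-S4-Base: 18+29+34+26+28 = 135
Base-S2-S4-S1-S3-Base: 18+16+26+34+33 = 127
Base-S3-S1-S2-S4-Base: 33+34+19+16+28 = 130
Base-S3-S2-S1-S4-Base: 33+29+19+26+28 = 135
The minimum is 116.
One optimal route: Base → S1 → S2 → S4 → S3 → Base (or its reverse).

Minimum total distance: 116 min.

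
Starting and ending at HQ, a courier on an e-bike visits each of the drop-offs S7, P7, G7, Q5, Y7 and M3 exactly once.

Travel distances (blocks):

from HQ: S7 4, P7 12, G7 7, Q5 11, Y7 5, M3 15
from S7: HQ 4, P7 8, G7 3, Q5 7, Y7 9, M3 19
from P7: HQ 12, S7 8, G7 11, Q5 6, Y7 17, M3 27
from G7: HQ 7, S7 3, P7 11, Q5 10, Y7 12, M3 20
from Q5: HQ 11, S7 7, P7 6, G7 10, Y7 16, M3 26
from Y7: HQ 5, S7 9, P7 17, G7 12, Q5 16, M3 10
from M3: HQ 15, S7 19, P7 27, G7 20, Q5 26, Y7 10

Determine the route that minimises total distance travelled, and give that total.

63 blocks — the shortest possible round trip.

With 6 stops there are 6!/2 = 360 distinct round trips (a route and its reverse cost the same).
HQ-S7-P7-G7-Q5-Y7-M3-HQ: 4+8+11+10+16+10+15 = 74
HQ-S7-P7-G7-Q5-M3-Y7-HQ: 4+8+11+10+26+10+5 = 74
HQ-S7-P7-G7-Y7-Q5-M3-HQ: 4+8+11+12+16+26+15 = 92
HQ-S7-P7-G7-Y7-M3-Q5-HQ: 4+8+11+12+10+26+11 = 82
HQ-S7-P7-G7-M3-Q5-Y7-HQ: 4+8+11+20+26+16+5 = 90
HQ-S7-P7-G7-M3-Y7-Q5-HQ: 4+8+11+20+10+16+11 = 80
HQ-S7-P7-Q5-G7-Y7-M3-HQ: 4+8+6+10+12+10+15 = 65
HQ-S7-P7-Q5-G7-M3-Y7-HQ: 4+8+6+10+20+10+5 = 63
… (352 more)
The minimum is 63.
One optimal route: HQ → S7 → P7 → Q5 → G7 → M3 → Y7 → HQ (or its reverse).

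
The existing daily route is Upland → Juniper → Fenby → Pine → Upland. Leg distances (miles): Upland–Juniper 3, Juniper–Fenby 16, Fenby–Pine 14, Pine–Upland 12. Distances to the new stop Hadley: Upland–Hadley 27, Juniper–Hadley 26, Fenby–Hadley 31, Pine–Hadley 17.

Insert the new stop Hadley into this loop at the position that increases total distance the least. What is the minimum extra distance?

Adding 32 miles by placing Hadley on the Pine–Upland leg.

Insertion cost between consecutive stops i–j is d(i,Hadley) + d(Hadley,j) − d(i,j):
  between Upland and Juniper: 27 + 26 − 3 = 50
  between Juniper and Fenby: 26 + 31 − 16 = 41
  between Fenby and Pine: 31 + 17 − 14 = 34
  between Pine and Upland: 17 + 27 − 12 = 32
Cheapest insertion is between Pine and Upland, adding 32.
New total = 45 + 32 = 77.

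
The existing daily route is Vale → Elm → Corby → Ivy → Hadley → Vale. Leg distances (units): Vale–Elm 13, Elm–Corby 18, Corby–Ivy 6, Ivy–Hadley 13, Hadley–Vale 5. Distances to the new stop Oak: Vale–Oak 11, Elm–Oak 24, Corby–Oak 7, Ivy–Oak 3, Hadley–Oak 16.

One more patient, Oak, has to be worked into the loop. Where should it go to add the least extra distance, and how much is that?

Insertion cost between consecutive stops i–j is d(i,Oak) + d(Oak,j) − d(i,j):
  between Vale and Elm: 11 + 24 − 13 = 22
  between Elm and Corby: 24 + 7 − 18 = 13
  between Corby and Ivy: 7 + 3 − 6 = 4
  between Ivy and Hadley: 3 + 16 − 13 = 6
  between Hadley and Vale: 16 + 11 − 5 = 22
Cheapest insertion is between Corby and Ivy, adding 4.
New total = 55 + 4 = 59.

Minimum extra distance: 4, inserting Oak between Corby and Ivy.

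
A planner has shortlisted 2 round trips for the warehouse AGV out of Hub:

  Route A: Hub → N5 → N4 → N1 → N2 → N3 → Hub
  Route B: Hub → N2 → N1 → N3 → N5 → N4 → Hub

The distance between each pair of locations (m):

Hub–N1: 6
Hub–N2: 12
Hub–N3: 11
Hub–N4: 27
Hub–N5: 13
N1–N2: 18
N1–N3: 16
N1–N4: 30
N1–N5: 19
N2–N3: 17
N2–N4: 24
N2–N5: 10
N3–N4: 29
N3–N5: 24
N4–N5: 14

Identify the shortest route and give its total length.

Shortest is Route A, total 103 m.

Route A: 13 + 14 + 30 + 18 + 17 + 11 = 103
Route B: 12 + 18 + 16 + 24 + 14 + 27 = 111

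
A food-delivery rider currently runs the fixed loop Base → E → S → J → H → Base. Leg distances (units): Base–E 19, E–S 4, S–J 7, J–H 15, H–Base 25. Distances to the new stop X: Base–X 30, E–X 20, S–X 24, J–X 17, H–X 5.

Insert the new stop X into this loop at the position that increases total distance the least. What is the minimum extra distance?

Insertion cost between consecutive stops i–j is d(i,X) + d(X,j) − d(i,j):
  between Base and E: 30 + 20 − 19 = 31
  between E and S: 20 + 24 − 4 = 40
  between S and J: 24 + 17 − 7 = 34
  between J and H: 17 + 5 − 15 = 7
  between H and Base: 5 + 30 − 25 = 10
Cheapest insertion is between J and H, adding 7.
New total = 70 + 7 = 77.

Minimum extra distance: 7, inserting X between J and H.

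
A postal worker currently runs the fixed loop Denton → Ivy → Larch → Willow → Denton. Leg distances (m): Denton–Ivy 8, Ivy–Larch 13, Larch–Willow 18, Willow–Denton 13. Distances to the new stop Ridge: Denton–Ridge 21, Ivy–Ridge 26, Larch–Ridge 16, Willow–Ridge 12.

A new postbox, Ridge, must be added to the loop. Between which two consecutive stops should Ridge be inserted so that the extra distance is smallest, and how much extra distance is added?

Minimum extra distance: 10 m, inserting Ridge between Larch and Willow.

Insertion cost between consecutive stops i–j is d(i,Ridge) + d(Ridge,j) − d(i,j):
  between Denton and Ivy: 21 + 26 − 8 = 39
  between Ivy and Larch: 26 + 16 − 13 = 29
  between Larch and Willow: 16 + 12 − 18 = 10
  between Willow and Denton: 12 + 21 − 13 = 20
Cheapest insertion is between Larch and Willow, adding 10.
New total = 52 + 10 = 62.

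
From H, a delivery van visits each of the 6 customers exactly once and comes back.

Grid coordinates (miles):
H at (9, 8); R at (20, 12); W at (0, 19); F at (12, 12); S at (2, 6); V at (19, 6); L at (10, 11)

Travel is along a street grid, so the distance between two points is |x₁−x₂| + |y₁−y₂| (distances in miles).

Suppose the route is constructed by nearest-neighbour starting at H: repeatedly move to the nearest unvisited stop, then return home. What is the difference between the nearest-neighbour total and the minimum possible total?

Excess over optimum: 2 miles.

H: L=4, F=7, S=9, V=12, R=15, W=20 ⇒ L
L: F=3, R=11, S=13, V=14, W=18 ⇒ F
F: R=8, V=13, S=16, W=19 ⇒ R
R: V=7, S=24, W=27 ⇒ V
V: S=17, W=32 ⇒ S
S: W=15 ⇒ W
NN route H → L → F → R → V → S → W → H costs 74.
Optimal: H → S → W → L → F → R → V → H costs 72 (by enumerating all 360 distinct tours).
Excess = 74 − 72 = 2.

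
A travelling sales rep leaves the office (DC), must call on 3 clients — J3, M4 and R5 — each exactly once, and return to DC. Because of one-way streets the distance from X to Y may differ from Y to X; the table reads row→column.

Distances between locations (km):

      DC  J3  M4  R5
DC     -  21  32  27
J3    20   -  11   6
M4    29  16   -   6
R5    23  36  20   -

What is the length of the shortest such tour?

Minimum total distance: 61 km.

DC→J3→M4→R5→DC: 21+11+6+23 = 61
DC→J3→R5→M4→DC: 21+6+20+29 = 76
DC→M4→J3→R5→DC: 32+16+6+23 = 77
DC→M4→R5→J3→DC: 32+6+36+20 = 94
DC→R5→J3→M4→DC: 27+36+11+29 = 103
DC→R5→M4→J3→DC: 27+20+16+20 = 83
The minimum is 61.
One optimal route: DC → J3 → M4 → R5 → DC.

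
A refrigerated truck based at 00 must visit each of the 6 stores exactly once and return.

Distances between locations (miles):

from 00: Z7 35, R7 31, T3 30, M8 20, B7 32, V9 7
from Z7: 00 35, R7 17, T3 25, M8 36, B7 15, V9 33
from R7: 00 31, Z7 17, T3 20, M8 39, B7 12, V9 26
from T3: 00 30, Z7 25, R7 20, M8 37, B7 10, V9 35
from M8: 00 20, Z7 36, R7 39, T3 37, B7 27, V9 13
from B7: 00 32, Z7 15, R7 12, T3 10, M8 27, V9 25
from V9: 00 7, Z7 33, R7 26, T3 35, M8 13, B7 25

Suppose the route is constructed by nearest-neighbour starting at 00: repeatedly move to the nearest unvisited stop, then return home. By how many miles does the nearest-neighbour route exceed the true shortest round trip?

From 00: V9=7, M8=20, T3=30, R7=31, B7=32, Z7=35 → choose V9 (7).
From V9: M8=13, B7=25, R7=26, Z7=33, T3=35 → choose M8 (13).
From M8: B7=27, Z7=36, T3=37, R7=39 → choose B7 (27).
From B7: T3=10, R7=12, Z7=15 → choose T3 (10).
From T3: R7=20, Z7=25 → choose R7 (20).
From R7: Z7=17 → choose Z7 (17).
NN route 00 → V9 → M8 → B7 → T3 → R7 → Z7 → 00 costs 129.
Optimal: 00 → T3 → B7 → R7 → Z7 → M8 → V9 → 00 costs 125 (by enumerating all 360 distinct tours).
Excess = 129 − 125 = 4.

4 miles longer than the optimal tour.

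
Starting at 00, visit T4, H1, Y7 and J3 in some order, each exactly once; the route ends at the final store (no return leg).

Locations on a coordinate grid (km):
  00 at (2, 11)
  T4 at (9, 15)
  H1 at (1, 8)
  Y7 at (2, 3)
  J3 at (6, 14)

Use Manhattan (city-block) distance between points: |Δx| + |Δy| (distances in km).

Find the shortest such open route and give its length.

There are 4! = 24 possible orderings.
00→T4→H1→Y7→J3: 11+15+6+15 = 47
00→T4→H1→J3→Y7: 11+15+11+15 = 52
00→T4→Y7→H1→J3: 11+19+6+11 = 47
00→T4→Y7→J3→H1: 11+19+15+11 = 56
00→T4→J3→H1→Y7: 11+4+11+6 = 32
00→T4→J3→Y7→H1: 11+4+15+6 = 36
00→H1→T4→Y7→J3: 4+15+19+15 = 53
00→H1→T4→J3→Y7: 4+15+4+15 = 38
00→H1→Y7→T4→J3: 4+6+19+4 = 33
00→H1→Y7→J3→T4: 4+6+15+4 = 29
00→H1→J3→T4→Y7: 4+11+4+19 = 38
00→H1→J3→Y7→T4: 4+11+15+19 = 49
00→Y7→T4→H1→J3: 8+19+15+11 = 53
00→Y7→T4→J3→H1: 8+19+4+11 = 42
… (10 more)
The minimum is 29.
One shortest path: 00 → H1 → Y7 → J3 → T4.

Minimum one-way distance = 29 km.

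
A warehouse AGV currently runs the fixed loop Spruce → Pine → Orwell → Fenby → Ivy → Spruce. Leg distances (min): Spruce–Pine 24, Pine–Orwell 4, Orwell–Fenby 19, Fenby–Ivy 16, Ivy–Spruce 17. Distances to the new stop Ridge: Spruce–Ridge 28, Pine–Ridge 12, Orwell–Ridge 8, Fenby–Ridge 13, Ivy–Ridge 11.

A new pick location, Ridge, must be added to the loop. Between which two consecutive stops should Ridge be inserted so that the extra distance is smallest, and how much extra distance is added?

Insertion cost between consecutive stops i–j is d(i,Ridge) + d(Ridge,j) − d(i,j):
  between Spruce and Pine: 28 + 12 − 24 = 16
  between Pine and Orwell: 12 + 8 − 4 = 16
  between Orwell and Fenby: 8 + 13 − 19 = 2
  between Fenby and Ivy: 13 + 11 − 16 = 8
  between Ivy and Spruce: 11 + 28 − 17 = 22
Cheapest insertion is between Orwell and Fenby, adding 2.
New total = 80 + 2 = 82.

+2 min — insert Ridge between Orwell and Fenby.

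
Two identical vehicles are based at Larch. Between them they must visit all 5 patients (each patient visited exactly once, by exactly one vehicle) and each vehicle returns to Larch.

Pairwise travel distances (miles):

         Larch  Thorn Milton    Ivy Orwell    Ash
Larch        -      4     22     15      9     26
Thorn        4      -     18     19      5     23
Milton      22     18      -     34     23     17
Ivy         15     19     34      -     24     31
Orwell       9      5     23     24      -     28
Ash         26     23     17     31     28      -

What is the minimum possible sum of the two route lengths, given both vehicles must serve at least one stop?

Check every non-empty split of the stops between the two vehicles; for each half take its own optimal tour:
  {Thorn} + {Milton, Ivy, Orwell, Ash}: 8 + 95 = 103
  {Milton} + {Thorn, Ivy, Orwell, Ash}: 44 + 83 = 127
  {Thorn, Milton} + {Ivy, Orwell, Ash}: 44 + 83 = 127
  {Ivy} + {Thorn, Milton, Orwell, Ash}: 30 + 75 = 105
  {Thorn, Ivy} + {Milton, Orwell, Ash}: 38 + 75 = 113
  {Milton, Ivy} + {Thorn, Orwell, Ash}: 71 + 63 = 134
  … (15 splits in total)
Best: vehicle 1 Larch → Thorn → Larch = 8; vehicle 2 Larch → Ivy → Ash → Milton → Orwell → Larch = 95; combined 103.

103 miles — the smallest possible combined total.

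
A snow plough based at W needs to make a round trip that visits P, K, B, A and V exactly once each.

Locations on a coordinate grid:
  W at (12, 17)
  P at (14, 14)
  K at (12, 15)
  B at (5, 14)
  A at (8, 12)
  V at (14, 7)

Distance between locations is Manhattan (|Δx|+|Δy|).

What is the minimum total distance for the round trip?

Minimum total distance: 38.

W → P → K → B → A → V → W: 5+3+8+5+11+12 = 44
W → P → K → B → V → A → W: 5+3+8+16+11+9 = 52
W → P → K → A → B → V → W: 5+3+7+5+16+12 = 48
W → P → K → A → V → B → W: 5+3+7+11+16+10 = 52
W → P → K → V → B → A → W: 5+3+10+16+5+9 = 48
W → P → K → V → A → B → W: 5+3+10+11+5+10 = 44
W → P → B → K → A → V → W: 5+9+8+7+11+12 = 52
W → P → B → K → V → A → W: 5+9+8+10+11+9 = 52
W → P → B → A → K → V → W: 5+9+5+7+10+12 = 48
W → P → B → A → V → K → W: 5+9+5+11+10+2 = 42
W → P → B → V → K → A → W: 5+9+16+10+7+9 = 56
W → P → B → V → A → K → W: 5+9+16+11+7+2 = 50
W → P → A → K → B → V → W: 5+8+7+8+16+12 = 56
W → P → A → K → V → B → W: 5+8+7+10+16+10 = 56
… (46 more)
W → P → V → A → B → K → W: 5+7+11+5+8+2 = 38  ← best
The minimum is 38.
One optimal route: W → P → V → A → B → K → W (or its reverse).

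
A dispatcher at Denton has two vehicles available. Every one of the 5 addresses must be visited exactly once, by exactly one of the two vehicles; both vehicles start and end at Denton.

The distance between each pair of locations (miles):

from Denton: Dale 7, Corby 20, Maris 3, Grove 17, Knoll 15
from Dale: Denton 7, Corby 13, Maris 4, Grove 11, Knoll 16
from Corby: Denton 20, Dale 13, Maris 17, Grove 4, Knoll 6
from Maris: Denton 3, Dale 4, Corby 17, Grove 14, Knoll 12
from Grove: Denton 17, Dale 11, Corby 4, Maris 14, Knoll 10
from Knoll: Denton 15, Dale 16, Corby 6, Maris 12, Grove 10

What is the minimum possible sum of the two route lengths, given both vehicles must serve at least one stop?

Try each way of splitting the stops between the two vehicles (each non-empty) and, for each split, find the best tour for each vehicle:
  {Dale} + {Corby, Maris, Grove, Knoll}: 14 + 42 = 56
  {Corby} + {Dale, Maris, Grove, Knoll}: 40 + 43 = 83
  {Dale, Corby} + {Maris, Grove, Knoll}: 40 + 42 = 82
  {Maris} + {Dale, Corby, Grove, Knoll}: 6 + 43 = 49
  {Dale, Maris} + {Corby, Grove, Knoll}: 14 + 42 = 56
  {Corby, Maris} + {Dale, Grove, Knoll}: 40 + 43 = 83
  … (15 splits in total)
Best: vehicle 1 Denton → Maris → Denton = 6; vehicle 2 Denton → Dale → Grove → Corby → Knoll → Denton = 43; combined 49.

Minimum combined distance: 49 miles.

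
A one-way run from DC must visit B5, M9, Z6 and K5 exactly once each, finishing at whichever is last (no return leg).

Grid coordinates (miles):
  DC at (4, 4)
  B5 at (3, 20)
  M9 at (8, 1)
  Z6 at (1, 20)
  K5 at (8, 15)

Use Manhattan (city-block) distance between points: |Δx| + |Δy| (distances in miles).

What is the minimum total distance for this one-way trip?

There are 4! = 24 possible orderings.
DC - B5 - M9 - Z6 - K5: 17+24+26+12 = 79
DC - B5 - M9 - K5 - Z6: 17+24+14+12 = 67
DC - B5 - Z6 - M9 - K5: 17+2+26+14 = 59
DC - B5 - Z6 - K5 - M9: 17+2+12+14 = 45
DC - B5 - K5 - M9 - Z6: 17+10+14+26 = 67
DC - B5 - K5 - Z6 - M9: 17+10+12+26 = 65
DC - M9 - B5 - Z6 - K5: 7+24+2+12 = 45
DC - M9 - B5 - K5 - Z6: 7+24+10+12 = 53
DC - M9 - Z6 - B5 - K5: 7+26+2+10 = 45
DC - M9 - Z6 - K5 - B5: 7+26+12+10 = 55
DC - M9 - K5 - B5 - Z6: 7+14+10+2 = 33
DC - M9 - K5 - Z6 - B5: 7+14+12+2 = 35
DC - Z6 - B5 - M9 - K5: 19+2+24+14 = 59
DC - Z6 - B5 - K5 - M9: 19+2+10+14 = 45
… (10 more)
The minimum is 33.
One shortest path: DC → M9 → K5 → B5 → Z6.

Shortest open route: 33 miles.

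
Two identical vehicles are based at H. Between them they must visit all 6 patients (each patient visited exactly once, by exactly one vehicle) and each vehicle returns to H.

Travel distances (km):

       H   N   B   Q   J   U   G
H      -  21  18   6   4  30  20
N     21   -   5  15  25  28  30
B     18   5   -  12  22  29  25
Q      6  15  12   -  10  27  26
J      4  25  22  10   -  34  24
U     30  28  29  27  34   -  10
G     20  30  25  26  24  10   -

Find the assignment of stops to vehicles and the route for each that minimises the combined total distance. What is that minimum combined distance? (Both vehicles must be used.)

Minimum combined distance: 89 km.

Try each way of splitting the stops between the two vehicles (each non-empty) and, for each split, find the best tour for each vehicle:
  {N} + {B, Q, J, U, G}: 42 + 85 = 127
  {B} + {N, Q, J, U, G}: 36 + 87 = 123
  {N, B} + {Q, J, U, G}: 44 + 71 = 115
  {Q} + {N, B, J, U, G}: 12 + 89 = 101
  {N, Q} + {B, J, U, G}: 42 + 85 = 127
  {B, Q} + {N, J, U, G}: 36 + 87 = 123
  … (31 splits in total)
  {J} + {N, B, Q, U, G}: 8 + 81 = 89  ← best
Best: vehicle 1 H → J → H = 8; vehicle 2 H → Q → B → N → U → G → H = 81; combined 89.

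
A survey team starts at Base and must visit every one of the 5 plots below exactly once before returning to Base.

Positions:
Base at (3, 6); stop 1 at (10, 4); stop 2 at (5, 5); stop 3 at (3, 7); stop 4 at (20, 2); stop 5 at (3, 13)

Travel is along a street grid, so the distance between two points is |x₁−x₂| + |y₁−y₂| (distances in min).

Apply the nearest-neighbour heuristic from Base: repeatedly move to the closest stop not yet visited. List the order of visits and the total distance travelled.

Nearest-neighbour total = 58 min; route Base → stop 3 → stop 2 → stop 1 → stop 4 → stop 5 → Base.

At Base the remaining stops are stop 3 1, stop 2 3, stop 5 7, stop 1 9, stop 4 21; go to stop 3.
At stop 3 the remaining stops are stop 2 4, stop 5 6, stop 1 10, stop 4 22; go to stop 2.
At stop 2 the remaining stops are stop 1 6, stop 5 10, stop 4 18; go to stop 1.
At stop 1 the remaining stops are stop 4 12, stop 5 16; go to stop 4.
At stop 4 the remaining stops are stop 5 28; go to stop 5.
Return stop 5→Base: 7.
Total = 1 + 4 + 6 + 12 + 28 + 7 = 58.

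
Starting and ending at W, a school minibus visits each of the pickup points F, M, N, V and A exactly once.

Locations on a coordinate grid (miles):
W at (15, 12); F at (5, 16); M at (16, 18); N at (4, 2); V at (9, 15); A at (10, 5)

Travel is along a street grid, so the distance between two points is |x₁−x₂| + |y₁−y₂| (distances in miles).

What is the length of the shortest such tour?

Shortest round trip = 58 miles.

W-F-M-N-V-A-W: 14+13+28+18+11+12 = 96
W-F-M-N-A-V-W: 14+13+28+9+11+9 = 84
W-F-M-V-N-A-W: 14+13+10+18+9+12 = 76
W-F-M-V-A-N-W: 14+13+10+11+9+21 = 78
W-F-M-A-N-V-W: 14+13+19+9+18+9 = 82
W-F-M-A-V-N-W: 14+13+19+11+18+21 = 96
W-F-N-M-V-A-W: 14+15+28+10+11+12 = 90
W-F-N-M-A-V-W: 14+15+28+19+11+9 = 96
W-F-N-V-M-A-W: 14+15+18+10+19+12 = 88
W-F-N-V-A-M-W: 14+15+18+11+19+7 = 84
W-F-N-A-M-V-W: 14+15+9+19+10+9 = 76
W-F-N-A-V-M-W: 14+15+9+11+10+7 = 66
W-F-V-M-N-A-W: 14+5+10+28+9+12 = 78
W-F-V-M-A-N-W: 14+5+10+19+9+21 = 78
… (46 more)
W-M-V-F-N-A-W: 7+10+5+15+9+12 = 58  ← best
The minimum is 58.
One optimal route: W → M → V → F → N → A → W (or its reverse).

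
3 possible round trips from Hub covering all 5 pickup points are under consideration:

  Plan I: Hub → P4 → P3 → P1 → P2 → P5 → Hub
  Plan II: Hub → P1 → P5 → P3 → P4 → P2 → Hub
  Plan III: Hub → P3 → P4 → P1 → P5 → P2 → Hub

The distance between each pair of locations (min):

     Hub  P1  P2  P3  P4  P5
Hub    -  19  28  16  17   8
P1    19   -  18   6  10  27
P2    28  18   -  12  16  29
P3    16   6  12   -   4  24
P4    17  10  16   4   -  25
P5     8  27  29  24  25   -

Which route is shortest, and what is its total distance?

Shortest is Plan I, total 82 min.

Plan I: 17 + 4 + 6 + 18 + 29 + 8 = 82
Plan II: 19 + 27 + 24 + 4 + 16 + 28 = 118
Plan III: 16 + 4 + 10 + 27 + 29 + 28 = 114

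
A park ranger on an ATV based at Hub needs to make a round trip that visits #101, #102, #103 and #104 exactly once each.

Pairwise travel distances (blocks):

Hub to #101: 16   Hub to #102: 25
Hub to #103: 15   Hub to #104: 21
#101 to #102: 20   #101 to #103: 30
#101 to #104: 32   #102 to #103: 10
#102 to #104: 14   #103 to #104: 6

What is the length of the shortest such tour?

With 4 stops there are 4!/2 = 12 distinct round trips (a route and its reverse cost the same).
Hub → #101 → #102 → #103 → #104 → Hub: 16+20+10+6+21 = 73
Hub → #101 → #102 → #104 → #103 → Hub: 16+20+14+6+15 = 71
Hub → #101 → #103 → #102 → #104 → Hub: 16+30+10+14+21 = 91
Hub → #101 → #103 → #104 → #102 → Hub: 16+30+6+14+25 = 91
Hub → #101 → #104 → #102 → #103 → Hub: 16+32+14+10+15 = 87
Hub → #101 → #104 → #103 → #102 → Hub: 16+32+6+10+25 = 89
Hub → #102 → #101 → #103 → #104 → Hub: 25+20+30+6+21 = 102
Hub → #102 → #101 → #104 → #103 → Hub: 25+20+32+6+15 = 98
Hub → #102 → #103 → #101 → #104 → Hub: 25+10+30+32+21 = 118
Hub → #102 → #104 → #101 → #103 → Hub: 25+14+32+30+15 = 116
Hub → #103 → #101 → #102 → #104 → Hub: 15+30+20+14+21 = 100
Hub → #103 → #102 → #101 → #104 → Hub: 15+10+20+32+21 = 98
The minimum is 71.
One optimal route: Hub → #101 → #102 → #104 → #103 → Hub (or its reverse).

Minimum total distance: 71 blocks.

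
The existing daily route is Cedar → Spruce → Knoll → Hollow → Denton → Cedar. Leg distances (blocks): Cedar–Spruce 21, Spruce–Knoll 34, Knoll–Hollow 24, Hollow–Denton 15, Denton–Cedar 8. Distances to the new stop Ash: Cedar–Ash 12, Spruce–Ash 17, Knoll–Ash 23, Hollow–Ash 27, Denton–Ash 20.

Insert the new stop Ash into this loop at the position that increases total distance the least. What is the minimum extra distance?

Minimum extra distance: 6 blocks, inserting Ash between Spruce and Knoll.

Insertion cost between consecutive stops i–j is d(i,Ash) + d(Ash,j) − d(i,j):
  between Cedar and Spruce: 12 + 17 − 21 = 8
  between Spruce and Knoll: 17 + 23 − 34 = 6
  between Knoll and Hollow: 23 + 27 − 24 = 26
  between Hollow and Denton: 27 + 20 − 15 = 32
  between Denton and Cedar: 20 + 12 − 8 = 24
Cheapest insertion is between Spruce and Knoll, adding 6.
New total = 102 + 6 = 108.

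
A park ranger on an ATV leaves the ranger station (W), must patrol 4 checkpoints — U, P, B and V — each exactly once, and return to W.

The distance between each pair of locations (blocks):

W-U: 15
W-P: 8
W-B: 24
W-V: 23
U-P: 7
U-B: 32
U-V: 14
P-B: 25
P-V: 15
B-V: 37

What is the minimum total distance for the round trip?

90 blocks — the shortest possible round trip.

With 4 stops there are 4!/2 = 12 distinct round trips (a route and its reverse cost the same).
W - U - P - B - V - W: 15+7+25+37+23 = 107
W - U - P - V - B - W: 15+7+15+37+24 = 98
W - U - B - P - V - W: 15+32+25+15+23 = 110
W - U - B - V - P - W: 15+32+37+15+8 = 107
W - U - V - P - B - W: 15+14+15+25+24 = 93
W - U - V - B - P - W: 15+14+37+25+8 = 99
W - P - U - B - V - W: 8+7+32+37+23 = 107
W - P - U - V - B - W: 8+7+14+37+24 = 90
W - P - B - U - V - W: 8+25+32+14+23 = 102
W - P - V - U - B - W: 8+15+14+32+24 = 93
W - B - U - P - V - W: 24+32+7+15+23 = 101
W - B - P - U - V - W: 24+25+7+14+23 = 93
The minimum is 90.
One optimal route: W → P → U → V → B → W (or its reverse).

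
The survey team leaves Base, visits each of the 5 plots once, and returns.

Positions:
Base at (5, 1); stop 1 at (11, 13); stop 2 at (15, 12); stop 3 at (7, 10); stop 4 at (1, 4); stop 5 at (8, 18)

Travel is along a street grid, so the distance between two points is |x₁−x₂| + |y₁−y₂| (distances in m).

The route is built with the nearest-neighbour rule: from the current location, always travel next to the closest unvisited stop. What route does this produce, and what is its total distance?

From Base: distances to unvisited — stop 4=7, stop 3=11, stop 1=18, stop 5=20, stop 2=21. Nearest is stop 4 (7).
From stop 4: distances to unvisited — stop 3=12, stop 1=19, stop 5=21, stop 2=22. Nearest is stop 3 (12).
From stop 3: distances to unvisited — stop 1=7, stop 5=9, stop 2=10. Nearest is stop 1 (7).
From stop 1: distances to unvisited — stop 2=5, stop 5=8. Nearest is stop 2 (5).
From stop 2: distances to unvisited — stop 5=13. Nearest is stop 5 (13).
Return stop 5→Base: 20.
Total = 7 + 12 + 7 + 5 + 13 + 20 = 64.

64 m along Base → stop 4 → stop 3 → stop 1 → stop 2 → stop 5 → Base.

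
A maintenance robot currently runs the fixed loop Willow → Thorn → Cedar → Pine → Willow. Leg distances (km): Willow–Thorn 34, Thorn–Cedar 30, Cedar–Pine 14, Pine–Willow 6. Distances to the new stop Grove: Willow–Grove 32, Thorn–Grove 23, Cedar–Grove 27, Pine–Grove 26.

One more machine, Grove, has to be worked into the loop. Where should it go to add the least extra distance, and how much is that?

Insertion cost between consecutive stops i–j is d(i,Grove) + d(Grove,j) − d(i,j):
  between Willow and Thorn: 32 + 23 − 34 = 21
  between Thorn and Cedar: 23 + 27 − 30 = 20
  between Cedar and Pine: 27 + 26 − 14 = 39
  between Pine and Willow: 26 + 32 − 6 = 52
Cheapest insertion is between Thorn and Cedar, adding 20.
New total = 84 + 20 = 104.

Adding 20 km by placing Grove on the Thorn–Cedar leg.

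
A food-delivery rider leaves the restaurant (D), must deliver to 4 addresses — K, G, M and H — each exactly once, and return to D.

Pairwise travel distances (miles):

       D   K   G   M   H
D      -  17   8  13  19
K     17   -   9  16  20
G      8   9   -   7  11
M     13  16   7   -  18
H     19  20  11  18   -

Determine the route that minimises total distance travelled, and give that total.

With 4 stops there are 4!/2 = 12 distinct round trips (a route and its reverse cost the same).
D → K → G → M → H → D: 17+9+7+18+19 = 70
D → K → G → H → M → D: 17+9+11+18+13 = 68
D → K → M → G → H → D: 17+16+7+11+19 = 70
D → K → M → H → G → D: 17+16+18+11+8 = 70
D → K → H → G → M → D: 17+20+11+7+13 = 68
D → K → H → M → G → D: 17+20+18+7+8 = 70
D → G → K → M → H → D: 8+9+16+18+19 = 70
D → G → K → H → M → D: 8+9+20+18+13 = 68
D → G → M → K → H → D: 8+7+16+20+19 = 70
D → G → H → K → M → D: 8+11+20+16+13 = 68
D → M → K → G → H → D: 13+16+9+11+19 = 68
D → M → G → K → H → D: 13+7+9+20+19 = 68
The minimum is 68.
One optimal route: D → K → G → H → M → D (or its reverse).

Shortest round trip = 68 miles.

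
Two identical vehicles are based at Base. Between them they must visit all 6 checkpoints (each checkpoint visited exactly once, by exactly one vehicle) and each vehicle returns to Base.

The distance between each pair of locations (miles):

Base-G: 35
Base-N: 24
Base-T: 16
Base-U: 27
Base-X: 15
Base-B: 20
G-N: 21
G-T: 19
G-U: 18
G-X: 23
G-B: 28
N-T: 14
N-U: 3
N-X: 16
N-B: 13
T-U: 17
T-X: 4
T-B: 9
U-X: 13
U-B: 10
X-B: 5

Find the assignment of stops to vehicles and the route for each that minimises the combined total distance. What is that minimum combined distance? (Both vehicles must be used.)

Check every non-empty split of the stops between the two vehicles; for each half take its own optimal tour:
  {G} + {N, T, U, X, B}: 70 + 62 = 132
  {N} + {G, T, U, X, B}: 48 + 83 = 131
  {G, N} + {T, U, X, B}: 80 + 62 = 142
  {T} + {G, N, U, X, B}: 32 + 89 = 121
  {G, T} + {N, U, X, B}: 70 + 57 = 127
  {N, T} + {G, U, X, B}: 54 + 83 = 137
  … (31 splits in total)
  {X} + {G, N, T, U, B}: 30 + 89 = 119  ← best
Best: vehicle 1 Base → X → Base = 30; vehicle 2 Base → T → G → N → U → B → Base = 89; combined 119.

Minimum combined distance: 119 miles.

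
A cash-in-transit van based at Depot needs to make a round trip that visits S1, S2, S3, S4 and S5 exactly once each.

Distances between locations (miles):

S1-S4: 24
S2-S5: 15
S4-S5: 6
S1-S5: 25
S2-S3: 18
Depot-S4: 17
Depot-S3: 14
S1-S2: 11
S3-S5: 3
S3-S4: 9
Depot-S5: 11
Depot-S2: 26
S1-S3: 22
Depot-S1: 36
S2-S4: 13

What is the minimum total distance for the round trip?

Minimum total distance: 77 miles.

Depot → S1 → S2 → S3 → S4 → S5 → Depot: 36+11+18+9+6+11 = 91
Depot → S1 → S2 → S3 → S5 → S4 → Depot: 36+11+18+3+6+17 = 91
Depot → S1 → S2 → S4 → S3 → S5 → Depot: 36+11+13+9+3+11 = 83
Depot → S1 → S2 → S4 → S5 → S3 → Depot: 36+11+13+6+3+14 = 83
Depot → S1 → S2 → S5 → S3 → S4 → Depot: 36+11+15+3+9+17 = 91
Depot → S1 → S2 → S5 → S4 → S3 → Depot: 36+11+15+6+9+14 = 91
Depot → S1 → S3 → S2 → S4 → S5 → Depot: 36+22+18+13+6+11 = 106
Depot → S1 → S3 → S2 → S5 → S4 → Depot: 36+22+18+15+6+17 = 114
Depot → S1 → S3 → S4 → S2 → S5 → Depot: 36+22+9+13+15+11 = 106
Depot → S1 → S3 → S4 → S5 → S2 → Depot: 36+22+9+6+15+26 = 114
Depot → S1 → S3 → S5 → S2 → S4 → Depot: 36+22+3+15+13+17 = 106
Depot → S1 → S3 → S5 → S4 → S2 → Depot: 36+22+3+6+13+26 = 106
Depot → S1 → S4 → S2 → S3 → S5 → Depot: 36+24+13+18+3+11 = 105
Depot → S1 → S4 → S2 → S5 → S3 → Depot: 36+24+13+15+3+14 = 105
… (46 more)
Depot → S3 → S1 → S2 → S4 → S5 → Depot: 14+22+11+13+6+11 = 77  ← best
The minimum is 77.
One optimal route: Depot → S3 → S1 → S2 → S4 → S5 → Depot (or its reverse).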